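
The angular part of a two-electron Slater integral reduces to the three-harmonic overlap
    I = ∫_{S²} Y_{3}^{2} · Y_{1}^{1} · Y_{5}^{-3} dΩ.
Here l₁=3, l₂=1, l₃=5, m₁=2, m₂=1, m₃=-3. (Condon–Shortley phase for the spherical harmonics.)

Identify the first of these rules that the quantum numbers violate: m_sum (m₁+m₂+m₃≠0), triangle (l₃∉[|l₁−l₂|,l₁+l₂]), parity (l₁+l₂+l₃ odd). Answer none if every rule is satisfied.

m₁+m₂+m₃ = 2 + 1 − 3 = 0  ✓
triangle: |3−1|=2 ≤ l₃=5 ≤ 3+1=4  ✗
parity: l₁+l₂+l₃ = 9 is odd

triangle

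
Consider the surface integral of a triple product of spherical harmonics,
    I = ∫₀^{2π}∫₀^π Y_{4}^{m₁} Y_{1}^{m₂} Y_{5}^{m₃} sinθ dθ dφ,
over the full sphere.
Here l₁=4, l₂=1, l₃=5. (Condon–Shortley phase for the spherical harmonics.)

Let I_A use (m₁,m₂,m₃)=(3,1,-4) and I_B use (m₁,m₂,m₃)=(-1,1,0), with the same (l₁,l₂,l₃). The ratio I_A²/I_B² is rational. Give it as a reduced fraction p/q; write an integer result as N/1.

Shared (l₁,l₂,l₃)=(4,1,5): N and (l;000)² cancel in I_A²/I_B².
A: Δ = 0!·8!·2!/11! = 1/495; Racah Σ t=0..0: t=0:+1/10080 = 1/10080; ⇒ 3j(4 1 5; 3 1 -4)² = 4/55, sgn -1
B: Δ = 0!·8!·2!/11! = 1/495; Racah Σ t=0..0: t=0:+1/1440 = 1/1440; ⇒ 3j(4 1 5; -1 1 0)² = 2/99, sgn -1
I_A²/I_B² = (4/55)/(2/99) = 18/5

18/5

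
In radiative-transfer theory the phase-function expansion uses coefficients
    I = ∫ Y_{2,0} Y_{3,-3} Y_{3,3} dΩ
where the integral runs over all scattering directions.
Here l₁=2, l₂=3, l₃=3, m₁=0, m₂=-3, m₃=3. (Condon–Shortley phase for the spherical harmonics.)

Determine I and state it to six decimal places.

0.210261

m-sum 0 ✓  L=8 even ✓  1≤3≤5 ✓
Π(2lᵢ+1) = 5×7×7 = 245
triangle coeff Δ(2,3,3) = 1/3780
Σ_t [0,2]: t=0:+1/24 t=1:−1/4 t=2:+1/24 = -1/6
(3j)²=4/105 [(2 3 3; 0 0 0)], sign=+1
Σ_t [0,0]: t=0:+1/96 = 1/96
(3j)²=5/84 [(2 3 3; 0 -3 3)], sign=+1
⇒ 4πI² = 5/9
I = (+1)√(5/9/(4π)) = 0.21026104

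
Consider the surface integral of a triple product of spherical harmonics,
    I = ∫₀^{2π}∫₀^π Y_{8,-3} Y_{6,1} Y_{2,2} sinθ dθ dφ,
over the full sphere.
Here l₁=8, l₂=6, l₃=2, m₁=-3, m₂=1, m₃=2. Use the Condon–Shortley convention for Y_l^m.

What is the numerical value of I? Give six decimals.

-0.154160

m-sum 0 ✓  L=16 even ✓  2≤2≤14 ✓
Π(2lᵢ+1) = 17×13×5 = 1105
triangle coeff Δ(8,6,2) = 1/30940
Σ_t [6,6]: t=6:+1/2073600 = 1/2073600
(3j)²=28/1105 [(8 6 2; 0 0 0)], sign=+1
Σ_t [7,7]: t=7:−1/14515200 = -1/14515200
(3j)²=33/3094 [(8 6 2; -3 1 2)], sign=-1
⇒ 4πI² = 66/221
I = (-1)√(66/221/(4π)) = -0.15415972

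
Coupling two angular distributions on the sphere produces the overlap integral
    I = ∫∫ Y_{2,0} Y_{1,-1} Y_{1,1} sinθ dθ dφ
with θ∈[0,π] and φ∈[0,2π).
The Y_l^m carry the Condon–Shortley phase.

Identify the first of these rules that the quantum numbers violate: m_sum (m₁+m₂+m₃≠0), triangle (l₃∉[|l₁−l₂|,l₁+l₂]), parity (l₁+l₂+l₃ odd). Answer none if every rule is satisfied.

none

m₁+m₂+m₃ = 0 − 1 + 1 = 0  ✓
triangle: |2−1|=1 ≤ l₃=1 ≤ 2+1=3  ✓
parity: l₁+l₂+l₃ = 4 is even  ✓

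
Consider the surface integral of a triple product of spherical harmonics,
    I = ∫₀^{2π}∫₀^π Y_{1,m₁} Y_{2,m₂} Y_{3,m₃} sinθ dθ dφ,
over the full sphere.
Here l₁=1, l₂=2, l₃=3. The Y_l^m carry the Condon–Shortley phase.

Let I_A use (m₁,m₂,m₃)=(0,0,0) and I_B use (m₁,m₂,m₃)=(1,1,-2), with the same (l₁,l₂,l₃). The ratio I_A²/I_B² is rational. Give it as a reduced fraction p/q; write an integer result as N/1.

9/10

l's match ⇒ only the (l;m) 3-j factors differ between A and B.
A: triangle coeff Δ(1,2,3) = 1/105; Σ_t [0,0]: t=0:+1/4 = 1/4; (3j)²=3/35 [(1 2 3; 0 0 0)], sign=-1
B: triangle coeff Δ(1,2,3) = 1/105; Σ_t [0,0]: t=0:+1/12 = 1/12; (3j)²=2/21 [(1 2 3; 1 1 -2)], sign=-1
I_A²/I_B² = (3/35)/(2/21) = 9/10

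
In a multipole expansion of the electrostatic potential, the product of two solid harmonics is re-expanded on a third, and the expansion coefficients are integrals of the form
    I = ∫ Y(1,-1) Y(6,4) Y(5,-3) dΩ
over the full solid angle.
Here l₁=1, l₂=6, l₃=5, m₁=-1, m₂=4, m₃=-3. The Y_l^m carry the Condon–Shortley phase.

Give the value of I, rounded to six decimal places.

Checks pass: Σm=0; 12 even; l₃=5∈[5,7].
(2·1+1)(2·6+1)(2·5+1) = 429
Δ: 2! 0! 10! / 13! → 1/858
sum: t=1:−1/14400 = -1/14400
3j²(1 6 5; 0 0 0) = Δ·Π!·Σ² = 6/143  (sign +1)
sum: t=2:+1/161280 = 1/161280
3j²(1 6 5; -1 4 -3) = Δ·Π!·Σ² = 15/286  (sign +1)
combine: 4πI² = 429·6/143·15/286 = 135/143
take √, sign +1: I = 0.27409047

0.274090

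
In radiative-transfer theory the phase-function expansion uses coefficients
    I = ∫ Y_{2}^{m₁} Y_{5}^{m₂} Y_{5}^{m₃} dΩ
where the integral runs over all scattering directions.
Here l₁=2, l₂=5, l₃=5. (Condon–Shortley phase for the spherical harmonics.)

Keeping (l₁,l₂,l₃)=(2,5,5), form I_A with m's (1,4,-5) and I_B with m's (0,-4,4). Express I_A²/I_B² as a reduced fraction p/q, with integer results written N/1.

15/4

Shared (l₁,l₂,l₃)=(2,5,5): N and (l;000)² cancel in I_A²/I_B².
A: Δ = 2!·2!·8!/13! = 1/38610; Racah Σ t=1..1: t=1:−1/80640 = -1/80640; ⇒ 3j(2 5 5; 1 4 -5)² = 9/286, sgn -1
B: Δ = 2!·2!·8!/13! = 1/38610; Racah Σ t=0..1: t=0:+1/20160 t=1:−1/40320 = 1/40320; ⇒ 3j(2 5 5; 0 -4 4)² = 6/715, sgn -1
I_A²/I_B² = (9/286)/(6/715) = 15/4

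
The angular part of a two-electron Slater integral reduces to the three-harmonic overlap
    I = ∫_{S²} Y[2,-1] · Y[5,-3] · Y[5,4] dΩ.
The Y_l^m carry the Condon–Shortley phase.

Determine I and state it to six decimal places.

m-sum 0 ✓  L=12 even ✓  3≤5≤7 ✓
Π(2lᵢ+1) = 5×11×11 = 605
triangle coeff Δ(2,5,5) = 1/38610
Σ_t [0,2]: t=0:+1/2880 t=1:−1/576 t=2:+1/2880 = -1/960
(3j)²=10/429 [(2 5 5; 0 0 0)], sign=+1
Σ_t [1,2]: t=1:−1/10080 t=2:+1/80640 = -1/11520
(3j)²=49/1430 [(2 5 5; -1 -3 4)], sign=+1
⇒ 4πI² = 245/507
I = (+1)√(245/507/(4π)) = 0.19609844

0.196098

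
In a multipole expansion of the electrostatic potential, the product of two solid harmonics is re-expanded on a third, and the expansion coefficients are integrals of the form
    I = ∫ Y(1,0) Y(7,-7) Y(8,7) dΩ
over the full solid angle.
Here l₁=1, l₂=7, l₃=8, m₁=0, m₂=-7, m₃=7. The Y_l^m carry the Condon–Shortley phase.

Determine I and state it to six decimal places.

-0.118504

m-sum 0 ✓  L=16 even ✓  6≤8≤8 ✓
Π(2lᵢ+1) = 3×15×17 = 765
triangle coeff Δ(1,7,8) = 1/2040
Σ_t [0,0]: t=0:+1/25401600 = 1/25401600
(3j)²=8/255 [(1 7 8; 0 0 0)], sign=+1
Σ_t [0,0]: t=0:+1/87178291200 = 1/87178291200
(3j)²=1/136 [(1 7 8; 0 -7 7)], sign=-1
⇒ 4πI² = 3/17
I = (-1)√(3/17/(4π)) = -0.11850352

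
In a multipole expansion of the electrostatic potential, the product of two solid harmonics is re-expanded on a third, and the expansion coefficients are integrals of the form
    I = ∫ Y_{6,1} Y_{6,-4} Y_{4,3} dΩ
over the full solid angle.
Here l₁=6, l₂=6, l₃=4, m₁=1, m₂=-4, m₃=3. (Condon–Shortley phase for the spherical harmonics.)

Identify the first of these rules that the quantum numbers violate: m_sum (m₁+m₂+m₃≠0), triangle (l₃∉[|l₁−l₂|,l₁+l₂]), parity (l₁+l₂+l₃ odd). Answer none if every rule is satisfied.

azimuthal sum: 1 − 4 + 3 = 0  ✓
0 ≤ 4 ≤ 12 (triangle on l)  ✓
L = 6 + 6 + 4 = 16 (even)  ✓

none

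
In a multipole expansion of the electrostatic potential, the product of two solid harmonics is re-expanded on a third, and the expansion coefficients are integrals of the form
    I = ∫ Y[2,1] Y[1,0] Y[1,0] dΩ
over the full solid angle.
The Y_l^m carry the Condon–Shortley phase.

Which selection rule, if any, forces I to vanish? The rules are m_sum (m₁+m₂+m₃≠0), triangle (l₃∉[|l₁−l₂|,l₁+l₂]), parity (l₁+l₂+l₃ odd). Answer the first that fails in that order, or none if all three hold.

m_sum

azimuthal sum: 1 + 0 + 0 = 1  ✗
1 ≤ 1 ≤ 3 (triangle on l)
L = 2 + 1 + 1 = 4 (even)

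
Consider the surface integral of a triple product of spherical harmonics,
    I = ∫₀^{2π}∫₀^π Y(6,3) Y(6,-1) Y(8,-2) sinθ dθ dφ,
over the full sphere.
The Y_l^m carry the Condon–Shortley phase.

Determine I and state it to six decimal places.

-0.116362

Checks pass: Σm=0; 20 even; l₃=8∈[0,12].
(2·6+1)(2·6+1)(2·8+1) = 2873
Δ: 4! 8! 8! / 21! → 1/1309458150
sum: t=0:+1/49766400 t=1:−1/3110400 t=2:+1/1327104 t=3:−1/3110400 t=4:+1/49766400 = 1/6635520
3j²(6 6 8; 0 0 0) = Δ·Π!·Σ² = 350/46189  (sign +1)
sum: t=0:+1/12441600 t=1:−1/4976640 t=2:+1/14515200 t=3:−1/348364800 = -19/348364800
3j²(6 6 8; 3 -1 -2) = Δ·Π!·Σ² = 19/2431  (sign -1)
combine: 4πI² = 2873·350/46189·19/2431 = 350/2057
take √, sign -1: I = -0.11636221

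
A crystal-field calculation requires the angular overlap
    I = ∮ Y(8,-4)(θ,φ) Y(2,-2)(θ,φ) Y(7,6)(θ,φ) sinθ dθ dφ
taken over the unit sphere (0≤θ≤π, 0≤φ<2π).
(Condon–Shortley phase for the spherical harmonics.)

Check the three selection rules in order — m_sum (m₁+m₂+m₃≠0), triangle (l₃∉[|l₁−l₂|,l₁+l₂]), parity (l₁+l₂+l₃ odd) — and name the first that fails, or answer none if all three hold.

parity

Σmᵢ = 0  ✓
l₃∈[|l₁−l₂|,l₁+l₂]=[6,10], have l₃=7  ✓
Σlᵢ = 17 ⇒ odd  ✗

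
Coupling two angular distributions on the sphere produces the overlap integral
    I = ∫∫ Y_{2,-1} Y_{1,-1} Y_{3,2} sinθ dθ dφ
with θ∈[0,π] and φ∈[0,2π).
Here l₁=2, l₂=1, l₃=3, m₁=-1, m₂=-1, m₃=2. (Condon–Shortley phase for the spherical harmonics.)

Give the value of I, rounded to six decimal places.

0.261169

Rules hold: Σm=0, L=6 even, 1≤3≤3.
N = 5·3·7 = 105
Δ = 0!·4!·2!/7! = 1/105
Racah Σ t=0..0: t=0:+1/4 = 1/4
⇒ 3j(2 1 3; 0 0 0)² = 3/35, sgn -1
Racah Σ t=0..0: t=0:+1/12 = 1/12
⇒ 3j(2 1 3; -1 -1 2)² = 2/21, sgn -1
4πI² = N·(3j₀)²·(3jₘ)² = 6/7
I = +1·√(0.857143/4π) = 0.26116903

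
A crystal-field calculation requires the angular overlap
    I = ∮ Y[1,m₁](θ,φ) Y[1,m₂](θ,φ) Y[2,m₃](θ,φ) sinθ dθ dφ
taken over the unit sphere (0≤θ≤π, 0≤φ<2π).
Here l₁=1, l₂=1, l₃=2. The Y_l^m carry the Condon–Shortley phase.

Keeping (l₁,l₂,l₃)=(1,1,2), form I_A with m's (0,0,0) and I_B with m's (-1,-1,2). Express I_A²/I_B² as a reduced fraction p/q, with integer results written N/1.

l's match ⇒ only the (l;m) 3-j factors differ between A and B.
A: triangle coeff Δ(1,1,2) = 1/30; Σ_t [0,0]: t=0:+1/1 = 1/1; (3j)²=2/15 [(1 1 2; 0 0 0)], sign=+1
B: triangle coeff Δ(1,1,2) = 1/30; Σ_t [0,0]: t=0:+1/4 = 1/4; (3j)²=1/5 [(1 1 2; -1 -1 2)], sign=+1
I_A²/I_B² = (2/15)/(1/5) = 2/3

2/3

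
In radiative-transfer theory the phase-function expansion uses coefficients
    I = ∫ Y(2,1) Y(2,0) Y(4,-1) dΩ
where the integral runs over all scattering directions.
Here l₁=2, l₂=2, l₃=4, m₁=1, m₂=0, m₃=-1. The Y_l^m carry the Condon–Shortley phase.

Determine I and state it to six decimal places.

-0.220728

Rules hold: Σm=0, L=8 even, 0≤4≤4.
N = 5·5·9 = 225
Δ = 0!·4!·4!/9! = 1/630
Racah Σ t=0..0: t=0:+1/16 = 1/16
⇒ 3j(2 2 4; 0 0 0)² = 2/35, sgn +1
Racah Σ t=0..0: t=0:+1/24 = 1/24
⇒ 3j(2 2 4; 1 0 -1)² = 1/21, sgn -1
4πI² = N·(3j₀)²·(3jₘ)² = 30/49
I = -1·√(0.612245/4π) = -0.22072812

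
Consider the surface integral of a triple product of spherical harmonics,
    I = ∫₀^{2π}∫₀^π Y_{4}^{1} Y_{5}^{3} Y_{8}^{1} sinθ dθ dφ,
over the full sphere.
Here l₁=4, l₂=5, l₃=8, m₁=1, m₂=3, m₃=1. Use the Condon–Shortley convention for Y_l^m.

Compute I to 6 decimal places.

0.000000

m-sum = 1 + 3 + 1 = 5 ≠ 0 ⇒ I = 0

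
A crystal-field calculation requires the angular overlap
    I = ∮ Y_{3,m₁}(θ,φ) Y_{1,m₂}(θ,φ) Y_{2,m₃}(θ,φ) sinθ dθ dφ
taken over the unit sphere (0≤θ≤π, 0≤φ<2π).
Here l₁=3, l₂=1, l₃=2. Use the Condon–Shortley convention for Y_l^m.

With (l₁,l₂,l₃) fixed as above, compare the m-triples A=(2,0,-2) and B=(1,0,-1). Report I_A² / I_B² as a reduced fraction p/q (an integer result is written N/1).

l's match ⇒ only the (l;m) 3-j factors differ between A and B.
A: triangle coeff Δ(3,1,2) = 1/105; Σ_t [1,1]: t=1:−1/24 = -1/24; (3j)²=1/21 [(3 1 2; 2 0 -2)], sign=-1
B: triangle coeff Δ(3,1,2) = 1/105; Σ_t [1,1]: t=1:−1/6 = -1/6; (3j)²=8/105 [(3 1 2; 1 0 -1)], sign=+1
I_A²/I_B² = (1/21)/(8/105) = 5/8

5/8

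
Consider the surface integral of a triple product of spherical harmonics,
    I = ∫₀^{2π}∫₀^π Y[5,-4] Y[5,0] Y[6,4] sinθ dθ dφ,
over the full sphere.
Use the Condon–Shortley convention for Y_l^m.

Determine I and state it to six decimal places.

-0.082328

Checks pass: Σm=0; 16 even; l₃=6∈[0,10].
(2·5+1)(2·5+1)(2·6+1) = 1573
Δ: 4! 6! 6! / 17! → 1/28588560
sum: t=0:+1/345600 t=1:−1/13824 t=2:+1/5184 t=3:−1/13824 t=4:+1/345600 = 7/129600
3j²(5 5 6; 0 0 0) = Δ·Π!·Σ² = 80/7293  (sign +1)
sum: t=3:−1/207360 t=4:+1/345600 = -1/518400
3j²(5 5 6; -4 0 4) = Δ·Π!·Σ² = 12/2431  (sign -1)
combine: 4πI² = 1573·80/7293·12/2431 = 320/3757
take √, sign -1: I = -0.08232836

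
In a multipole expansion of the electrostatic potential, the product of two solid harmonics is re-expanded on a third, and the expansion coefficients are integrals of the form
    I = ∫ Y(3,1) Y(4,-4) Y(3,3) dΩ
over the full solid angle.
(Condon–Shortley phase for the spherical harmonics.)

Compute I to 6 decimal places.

Rules hold: Σm=0, L=10 even, 1≤3≤7.
N = 7·9·7 = 441
Δ = 4!·2!·4!/11! = 1/34650
Racah Σ t=1..3: t=1:−1/72 t=2:+1/16 t=3:−1/72 = 5/144
⇒ 3j(3 4 3; 0 0 0)² = 2/77, sgn -1
Racah Σ t=0..0: t=0:+1/1152 = 1/1152
⇒ 3j(3 4 3; 1 -4 3)² = 1/33, sgn +1
4πI² = N·(3j₀)²·(3jₘ)² = 42/121
I = -1·√(0.347107/4π) = -0.16619847

-0.166198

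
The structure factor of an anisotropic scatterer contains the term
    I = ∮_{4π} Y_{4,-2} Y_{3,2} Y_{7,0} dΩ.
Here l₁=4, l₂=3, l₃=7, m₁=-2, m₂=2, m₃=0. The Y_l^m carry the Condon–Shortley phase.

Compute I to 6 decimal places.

0.081694

m-sum 0 ✓  L=14 even ✓  1≤7≤7 ✓
Π(2lᵢ+1) = 9×7×15 = 945
triangle coeff Δ(4,3,7) = 1/45045
Σ_t [0,0]: t=0:+1/20736 = 1/20736
(3j)²=35/1287 [(4 3 7; 0 0 0)], sign=-1
Σ_t [0,0]: t=0:+1/172800 = 1/172800
(3j)²=7/2145 [(4 3 7; -2 2 0)], sign=-1
⇒ 4πI² = 1715/20449
I = (+1)√(1715/20449/(4π)) = 0.08169418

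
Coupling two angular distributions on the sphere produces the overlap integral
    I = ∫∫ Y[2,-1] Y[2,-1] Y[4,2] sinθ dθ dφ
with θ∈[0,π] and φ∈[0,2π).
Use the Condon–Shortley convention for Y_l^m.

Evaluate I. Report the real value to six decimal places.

m-sum 0 ✓  L=8 even ✓  0≤4≤4 ✓
Π(2lᵢ+1) = 5×5×9 = 225
triangle coeff Δ(2,2,4) = 1/630
Σ_t [0,0]: t=0:+1/16 = 1/16
(3j)²=2/35 [(2 2 4; 0 0 0)], sign=+1
Σ_t [0,0]: t=0:+1/36 = 1/36
(3j)²=4/63 [(2 2 4; -1 -1 2)], sign=+1
⇒ 4πI² = 40/49
I = (+1)√(40/49/(4π)) = 0.25487487

0.254875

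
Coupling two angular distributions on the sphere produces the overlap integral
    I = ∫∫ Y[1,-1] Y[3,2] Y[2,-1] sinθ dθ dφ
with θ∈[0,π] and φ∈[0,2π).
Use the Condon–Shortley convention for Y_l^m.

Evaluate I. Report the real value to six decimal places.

0.261169

Rules hold: Σm=0, L=6 even, 2≤2≤4.
N = 3·7·5 = 105
Δ = 2!·0!·4!/7! = 1/105
Racah Σ t=1..1: t=1:−1/4 = -1/4
⇒ 3j(1 3 2; 0 0 0)² = 3/35, sgn -1
Racah Σ t=2..2: t=2:+1/12 = 1/12
⇒ 3j(1 3 2; -1 2 -1)² = 2/21, sgn -1
4πI² = N·(3j₀)²·(3jₘ)² = 6/7
I = +1·√(0.857143/4π) = 0.26116903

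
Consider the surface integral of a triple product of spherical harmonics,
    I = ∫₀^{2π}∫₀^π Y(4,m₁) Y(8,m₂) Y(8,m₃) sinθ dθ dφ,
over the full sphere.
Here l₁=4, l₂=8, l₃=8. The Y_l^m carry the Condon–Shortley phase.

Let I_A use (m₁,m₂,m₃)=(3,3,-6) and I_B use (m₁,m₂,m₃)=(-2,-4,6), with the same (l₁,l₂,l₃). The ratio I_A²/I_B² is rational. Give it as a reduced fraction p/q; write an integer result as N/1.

54/35

Same 4,8,8: normalisation and zero-m 3j drop out of the ratio.
A: Δ: 4! 4! 12! / 21! → 1/185175900; sum: t=0:+1/5748019200 t=1:−1/1045094400 = -1/1277337600; 3j²(4 8 8; 3 3 -6) = Δ·Π!·Σ² = 9/646  (sign -1)
B: Δ: 4! 4! 12! / 21! → 1/185175900; sum: t=2:+1/696729600 t=3:−1/1437004800 t=4:+1/45984153600 = 1/1313832960; 3j²(4 8 8; -2 -4 6) = Δ·Π!·Σ² = 35/3876  (sign +1)
I_A²/I_B² = (9/646)/(35/3876) = 54/35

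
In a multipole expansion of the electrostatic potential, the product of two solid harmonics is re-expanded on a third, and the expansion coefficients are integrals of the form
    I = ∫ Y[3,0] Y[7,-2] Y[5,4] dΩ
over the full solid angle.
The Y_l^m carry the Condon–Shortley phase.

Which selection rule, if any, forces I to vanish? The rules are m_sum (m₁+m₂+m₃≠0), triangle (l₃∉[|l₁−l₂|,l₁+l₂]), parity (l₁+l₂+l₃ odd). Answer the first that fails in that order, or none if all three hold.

m_sum

azimuthal sum: 0 − 2 + 4 = 2  ✗
4 ≤ 5 ≤ 10 (triangle on l)
L = 3 + 7 + 5 = 15 (odd)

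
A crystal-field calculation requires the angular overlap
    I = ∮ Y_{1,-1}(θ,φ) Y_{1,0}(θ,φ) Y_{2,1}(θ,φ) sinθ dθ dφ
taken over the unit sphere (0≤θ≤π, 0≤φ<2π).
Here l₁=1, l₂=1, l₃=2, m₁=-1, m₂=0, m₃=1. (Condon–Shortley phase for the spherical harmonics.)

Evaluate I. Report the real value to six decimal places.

m-sum 0 ✓  L=4 even ✓  0≤2≤2 ✓
Π(2lᵢ+1) = 3×3×5 = 45
triangle coeff Δ(1,1,2) = 1/30
Σ_t [0,0]: t=0:+1/1 = 1/1
(3j)²=2/15 [(1 1 2; 0 0 0)], sign=+1
Σ_t [0,0]: t=0:+1/2 = 1/2
(3j)²=1/10 [(1 1 2; -1 0 1)], sign=-1
⇒ 4πI² = 3/5
I = (-1)√(3/5/(4π)) = -0.21850969

-0.218510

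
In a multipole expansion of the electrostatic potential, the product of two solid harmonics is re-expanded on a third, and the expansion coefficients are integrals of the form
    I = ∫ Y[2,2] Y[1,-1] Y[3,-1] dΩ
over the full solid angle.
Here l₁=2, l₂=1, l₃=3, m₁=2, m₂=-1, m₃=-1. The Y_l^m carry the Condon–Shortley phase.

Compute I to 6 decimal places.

Rules hold: Σm=0, L=6 even, 1≤3≤3.
N = 5·3·7 = 105
Δ = 0!·4!·2!/7! = 1/105
Racah Σ t=0..0: t=0:+1/4 = 1/4
⇒ 3j(2 1 3; 0 0 0)² = 3/35, sgn -1
Racah Σ t=0..0: t=0:+1/48 = 1/48
⇒ 3j(2 1 3; 2 -1 -1)² = 1/105, sgn +1
4πI² = N·(3j₀)²·(3jₘ)² = 3/35
I = -1·√(0.0857143/4π) = -0.08258890

-0.082589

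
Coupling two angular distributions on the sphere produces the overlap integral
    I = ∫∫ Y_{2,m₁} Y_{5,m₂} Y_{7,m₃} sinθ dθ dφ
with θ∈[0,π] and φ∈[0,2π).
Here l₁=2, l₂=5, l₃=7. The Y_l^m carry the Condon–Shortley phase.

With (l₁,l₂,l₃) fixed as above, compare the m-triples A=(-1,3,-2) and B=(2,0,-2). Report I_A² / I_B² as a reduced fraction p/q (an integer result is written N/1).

5/7

Same 2,5,7: normalisation and zero-m 3j drop out of the ratio.
A: Δ: 0! 4! 10! / 15! → 1/15015; sum: t=0:+1/483840 = 1/483840; 3j²(2 5 7; -1 3 -2) = Δ·Π!·Σ² = 6/1001  (sign -1)
B: Δ: 0! 4! 10! / 15! → 1/15015; sum: t=0:+1/345600 = 1/345600; 3j²(2 5 7; 2 0 -2) = Δ·Π!·Σ² = 6/715  (sign -1)
I_A²/I_B² = (6/1001)/(6/715) = 5/7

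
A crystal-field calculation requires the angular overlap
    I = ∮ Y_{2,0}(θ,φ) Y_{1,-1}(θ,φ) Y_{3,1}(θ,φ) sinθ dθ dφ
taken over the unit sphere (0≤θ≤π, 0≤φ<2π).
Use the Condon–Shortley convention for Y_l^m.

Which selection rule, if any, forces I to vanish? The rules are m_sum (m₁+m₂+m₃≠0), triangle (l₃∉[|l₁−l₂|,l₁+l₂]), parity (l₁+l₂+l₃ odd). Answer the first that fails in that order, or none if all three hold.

Σmᵢ = 0  ✓
l₃∈[|l₁−l₂|,l₁+l₂]=[1,3], have l₃=3  ✓
Σlᵢ = 6 ⇒ even  ✓

none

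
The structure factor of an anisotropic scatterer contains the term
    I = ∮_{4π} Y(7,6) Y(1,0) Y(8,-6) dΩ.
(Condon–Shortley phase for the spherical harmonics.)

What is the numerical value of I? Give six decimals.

Checks pass: Σm=0; 16 even; l₃=8∈[6,8].
(2·7+1)(2·1+1)(2·8+1) = 765
Δ: 0! 14! 2! / 17! → 1/2040
sum: t=0:+1/25401600 = 1/25401600
3j²(7 1 8; 0 0 0) = Δ·Π!·Σ² = 8/255  (sign +1)
sum: t=0:+1/6227020800 = 1/6227020800
3j²(7 1 8; 6 0 -6) = Δ·Π!·Σ² = 7/510  (sign +1)
combine: 4πI² = 765·8/255·7/510 = 28/85
take √, sign +1: I = 0.16190663

0.161907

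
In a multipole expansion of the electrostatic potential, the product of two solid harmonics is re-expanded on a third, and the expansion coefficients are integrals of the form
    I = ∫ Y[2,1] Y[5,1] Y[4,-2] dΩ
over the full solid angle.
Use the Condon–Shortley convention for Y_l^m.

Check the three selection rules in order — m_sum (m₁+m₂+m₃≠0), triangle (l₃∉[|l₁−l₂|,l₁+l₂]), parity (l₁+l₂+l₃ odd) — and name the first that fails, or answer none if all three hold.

Σmᵢ = 0  ✓
l₃∈[|l₁−l₂|,l₁+l₂]=[3,7], have l₃=4  ✓
Σlᵢ = 11 ⇒ odd  ✗

parity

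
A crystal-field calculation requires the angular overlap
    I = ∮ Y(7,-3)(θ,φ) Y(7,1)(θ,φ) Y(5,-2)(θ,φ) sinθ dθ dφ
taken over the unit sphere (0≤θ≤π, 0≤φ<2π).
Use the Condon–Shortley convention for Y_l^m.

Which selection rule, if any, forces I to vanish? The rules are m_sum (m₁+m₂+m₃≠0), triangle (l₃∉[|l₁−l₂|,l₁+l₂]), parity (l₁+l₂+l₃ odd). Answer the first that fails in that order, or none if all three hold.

m₁+m₂+m₃ = -3 + 1 − 2 = -4  ✗
triangle: |7−7|=0 ≤ l₃=5 ≤ 7+7=14
parity: l₁+l₂+l₃ = 19 is odd

m_sum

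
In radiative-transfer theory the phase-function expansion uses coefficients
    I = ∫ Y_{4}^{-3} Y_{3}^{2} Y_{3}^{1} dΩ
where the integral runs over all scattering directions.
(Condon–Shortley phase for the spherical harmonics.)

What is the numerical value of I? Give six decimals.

-0.095955

Checks pass: Σm=0; 10 even; l₃=3∈[1,7].
(2·4+1)(2·3+1)(2·3+1) = 441
Δ: 4! 4! 2! / 11! → 1/34650
sum: t=1:−1/72 t=2:+1/16 t=3:−1/72 = 5/144
3j²(4 3 3; 0 0 0) = Δ·Π!·Σ² = 2/77  (sign -1)
sum: t=3:−1/288 t=4:+1/144 = 1/288
3j²(4 3 3; -3 2 1) = Δ·Π!·Σ² = 1/99  (sign +1)
combine: 4πI² = 441·2/77·1/99 = 14/121
take √, sign -1: I = -0.09595473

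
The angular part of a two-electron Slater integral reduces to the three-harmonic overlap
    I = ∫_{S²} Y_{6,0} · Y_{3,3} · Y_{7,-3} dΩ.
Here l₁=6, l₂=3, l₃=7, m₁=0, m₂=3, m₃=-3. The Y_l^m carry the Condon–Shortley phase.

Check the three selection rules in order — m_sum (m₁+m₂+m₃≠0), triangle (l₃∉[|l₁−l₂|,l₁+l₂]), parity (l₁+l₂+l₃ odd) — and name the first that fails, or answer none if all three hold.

m₁+m₂+m₃ = 0 + 3 − 3 = 0  ✓
triangle: |6−3|=3 ≤ l₃=7 ≤ 6+3=9  ✓
parity: l₁+l₂+l₃ = 16 is even  ✓

none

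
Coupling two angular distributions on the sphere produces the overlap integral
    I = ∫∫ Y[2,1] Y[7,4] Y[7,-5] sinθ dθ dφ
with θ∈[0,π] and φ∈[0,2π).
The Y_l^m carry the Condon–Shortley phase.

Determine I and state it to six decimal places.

-0.188767

Checks pass: Σm=0; 16 even; l₃=7∈[5,9].
(2·2+1)(2·7+1)(2·7+1) = 1125
Δ: 2! 2! 12! / 17! → 1/185640
sum: t=0:+1/2419200 t=1:−1/518400 t=2:+1/2419200 = -1/907200
3j²(2 7 7; 0 0 0) = Δ·Π!·Σ² = 56/3315  (sign +1)
sum: t=0:+1/79833600 t=1:−1/14515200 = -1/17740800
3j²(2 7 7; 1 4 -5) = Δ·Π!·Σ² = 729/30940  (sign -1)
combine: 4πI² = 1125·56/3315·729/30940 = 21870/48841
take √, sign -1: I = -0.18876748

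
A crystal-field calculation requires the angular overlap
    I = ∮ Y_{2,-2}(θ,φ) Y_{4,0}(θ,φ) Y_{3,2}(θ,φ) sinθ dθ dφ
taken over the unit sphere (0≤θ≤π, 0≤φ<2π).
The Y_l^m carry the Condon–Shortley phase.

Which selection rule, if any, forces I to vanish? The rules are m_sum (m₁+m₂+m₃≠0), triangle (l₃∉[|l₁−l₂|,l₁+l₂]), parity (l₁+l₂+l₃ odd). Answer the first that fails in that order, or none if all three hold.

parity

m₁+m₂+m₃ = -2 + 0 + 2 = 0  ✓
triangle: |2−4|=2 ≤ l₃=3 ≤ 2+4=6  ✓
parity: l₁+l₂+l₃ = 9 is odd  ✗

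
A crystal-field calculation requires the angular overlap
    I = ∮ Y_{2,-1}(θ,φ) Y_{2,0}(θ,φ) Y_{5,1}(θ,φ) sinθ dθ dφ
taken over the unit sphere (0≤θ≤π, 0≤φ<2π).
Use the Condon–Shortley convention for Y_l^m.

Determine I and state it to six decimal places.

triangle: need 0≤l₃≤4, have 5; I=0

0.000000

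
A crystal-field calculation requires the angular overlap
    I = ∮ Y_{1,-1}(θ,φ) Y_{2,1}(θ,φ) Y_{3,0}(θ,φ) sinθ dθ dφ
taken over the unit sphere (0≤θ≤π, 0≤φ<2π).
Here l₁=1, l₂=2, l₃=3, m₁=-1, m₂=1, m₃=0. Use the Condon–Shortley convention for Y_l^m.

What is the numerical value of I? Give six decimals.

0.143048

m-sum 0 ✓  L=6 even ✓  1≤3≤3 ✓
Π(2lᵢ+1) = 3×5×7 = 105
triangle coeff Δ(1,2,3) = 1/105
Σ_t [0,0]: t=0:+1/4 = 1/4
(3j)²=3/35 [(1 2 3; 0 0 0)], sign=-1
Σ_t [0,0]: t=0:+1/12 = 1/12
(3j)²=1/35 [(1 2 3; -1 1 0)], sign=-1
⇒ 4πI² = 9/35
I = (+1)√(9/35/(4π)) = 0.14304817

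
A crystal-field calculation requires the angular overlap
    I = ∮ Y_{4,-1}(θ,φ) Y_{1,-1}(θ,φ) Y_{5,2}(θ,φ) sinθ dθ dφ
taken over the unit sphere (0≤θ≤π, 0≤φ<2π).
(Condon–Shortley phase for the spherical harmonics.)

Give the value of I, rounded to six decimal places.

0.225034

m-sum 0 ✓  L=10 even ✓  3≤5≤5 ✓
Π(2lᵢ+1) = 9×3×11 = 297
triangle coeff Δ(4,1,5) = 1/495
Σ_t [0,0]: t=0:+1/576 = 1/576
(3j)²=5/99 [(4 1 5; 0 0 0)], sign=-1
Σ_t [0,0]: t=0:+1/1440 = 1/1440
(3j)²=7/165 [(4 1 5; -1 -1 2)], sign=-1
⇒ 4πI² = 7/11
I = (+1)√(7/11/(4π)) = 0.22503380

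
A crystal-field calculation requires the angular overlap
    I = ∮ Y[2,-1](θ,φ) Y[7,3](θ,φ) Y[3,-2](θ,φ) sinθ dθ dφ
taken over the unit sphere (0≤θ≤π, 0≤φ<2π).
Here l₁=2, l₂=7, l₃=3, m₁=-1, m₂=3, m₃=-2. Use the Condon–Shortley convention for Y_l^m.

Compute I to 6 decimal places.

l₃=3 ∉ [5,9] — triangle fails ⇒ I = 0

0.000000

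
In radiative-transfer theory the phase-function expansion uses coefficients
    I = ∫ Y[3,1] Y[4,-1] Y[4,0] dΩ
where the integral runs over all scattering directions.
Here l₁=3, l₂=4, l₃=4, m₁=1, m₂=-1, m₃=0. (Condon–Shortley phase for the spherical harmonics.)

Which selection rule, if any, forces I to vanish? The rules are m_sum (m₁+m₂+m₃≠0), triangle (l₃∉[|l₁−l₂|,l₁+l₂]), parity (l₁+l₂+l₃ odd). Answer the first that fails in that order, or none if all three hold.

Σmᵢ = 0  ✓
l₃∈[|l₁−l₂|,l₁+l₂]=[1,7], have l₃=4  ✓
Σlᵢ = 11 ⇒ odd  ✗

parity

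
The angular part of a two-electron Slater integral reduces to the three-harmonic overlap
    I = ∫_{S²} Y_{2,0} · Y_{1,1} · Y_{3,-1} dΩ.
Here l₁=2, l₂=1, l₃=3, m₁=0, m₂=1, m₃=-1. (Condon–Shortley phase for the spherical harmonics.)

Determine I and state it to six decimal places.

m-sum 0 ✓  L=6 even ✓  1≤3≤3 ✓
Π(2lᵢ+1) = 5×3×7 = 105
triangle coeff Δ(2,1,3) = 1/105
Σ_t [0,0]: t=0:+1/4 = 1/4
(3j)²=3/35 [(2 1 3; 0 0 0)], sign=-1
Σ_t [0,0]: t=0:+1/8 = 1/8
(3j)²=2/35 [(2 1 3; 0 1 -1)], sign=+1
⇒ 4πI² = 18/35
I = (-1)√(18/35/(4π)) = -0.20230066

-0.202301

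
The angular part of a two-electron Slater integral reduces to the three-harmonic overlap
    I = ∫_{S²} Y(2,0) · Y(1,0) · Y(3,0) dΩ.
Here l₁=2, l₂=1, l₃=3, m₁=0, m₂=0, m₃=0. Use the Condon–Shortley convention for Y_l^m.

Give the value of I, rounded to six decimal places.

0.247767

m-sum 0 ✓  L=6 even ✓  1≤3≤3 ✓
Π(2lᵢ+1) = 5×3×7 = 105
triangle coeff Δ(2,1,3) = 1/105
Σ_t [0,0]: t=0:+1/4 = 1/4
(3j)²=3/35 [(2 1 3; 0 0 0)], sign=-1
(m-triple is (0,0,0) — same symbol as above.)
⇒ 4πI² = 27/35
I = (+1)√(27/35/(4π)) = 0.24776670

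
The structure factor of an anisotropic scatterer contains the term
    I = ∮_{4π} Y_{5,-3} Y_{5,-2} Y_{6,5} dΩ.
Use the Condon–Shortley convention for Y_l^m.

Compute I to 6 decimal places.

-0.065948

Checks pass: Σm=0; 16 even; l₃=6∈[0,10].
(2·5+1)(2·5+1)(2·6+1) = 1573
Δ: 4! 6! 6! / 17! → 1/28588560
sum: t=0:+1/345600 t=1:−1/13824 t=2:+1/5184 t=3:−1/13824 t=4:+1/345600 = 7/129600
3j²(5 5 6; 0 0 0) = Δ·Π!·Σ² = 80/7293  (sign +1)
sum: t=2:+1/345600 t=3:−1/518400 = 1/1036800
3j²(5 5 6; -3 -2 5) = Δ·Π!·Σ² = 7/2210  (sign -1)
combine: 4πI² = 1573·80/7293·7/2210 = 616/11271
take √, sign -1: I = -0.06594839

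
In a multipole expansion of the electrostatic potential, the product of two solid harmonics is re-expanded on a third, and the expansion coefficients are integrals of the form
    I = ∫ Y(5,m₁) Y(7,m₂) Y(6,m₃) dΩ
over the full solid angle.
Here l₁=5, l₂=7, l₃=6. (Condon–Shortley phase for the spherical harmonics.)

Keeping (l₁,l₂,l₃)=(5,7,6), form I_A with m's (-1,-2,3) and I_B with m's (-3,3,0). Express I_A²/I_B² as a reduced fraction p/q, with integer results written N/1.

1936/2205

l's match ⇒ only the (l;m) 3-j factors differ between A and B.
A: triangle coeff Δ(5,7,6) = 1/174594420; Σ_t [2,5]: t=2:+1/829440 t=3:−1/311040 t=4:+1/967680 t=5:−1/29030400 = -11/10886400; (3j)²=1408/146965 [(5 7 6; -1 -2 3)], sign=+1
B: triangle coeff Δ(5,7,6) = 1/174594420; Σ_t [4,6]: t=4:+1/1658880 t=5:−1/518400 t=6:+1/1658880 = -1/1382400; (3j)²=504/46189 [(5 7 6; -3 3 0)], sign=-1
I_A²/I_B² = (1408/146965)/(504/46189) = 1936/2205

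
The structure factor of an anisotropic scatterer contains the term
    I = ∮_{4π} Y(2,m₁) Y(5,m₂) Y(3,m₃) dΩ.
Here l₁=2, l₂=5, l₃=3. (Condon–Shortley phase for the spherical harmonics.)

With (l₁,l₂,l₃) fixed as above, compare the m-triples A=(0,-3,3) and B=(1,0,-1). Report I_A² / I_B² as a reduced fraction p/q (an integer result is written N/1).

14/25

l's match ⇒ only the (l;m) 3-j factors differ between A and B.
A: triangle coeff Δ(2,5,3) = 1/2310; Σ_t [2,2]: t=2:+1/2880 = 1/2880; (3j)²=2/165 [(2 5 3; 0 -3 3)], sign=+1
B: triangle coeff Δ(2,5,3) = 1/2310; Σ_t [1,1]: t=1:−1/288 = -1/288; (3j)²=5/231 [(2 5 3; 1 0 -1)], sign=-1
I_A²/I_B² = (2/165)/(5/231) = 14/25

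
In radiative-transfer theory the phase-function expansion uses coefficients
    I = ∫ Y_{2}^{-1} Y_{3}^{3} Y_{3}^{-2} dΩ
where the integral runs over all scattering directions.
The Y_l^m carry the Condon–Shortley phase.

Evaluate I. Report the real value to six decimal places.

m-sum 0 ✓  L=8 even ✓  1≤3≤5 ✓
Π(2lᵢ+1) = 5×7×7 = 245
triangle coeff Δ(2,3,3) = 1/3780
Σ_t [0,2]: t=0:+1/24 t=1:−1/4 t=2:+1/24 = -1/6
(3j)²=4/105 [(2 3 3; 0 0 0)], sign=+1
Σ_t [2,2]: t=2:+1/48 = 1/48
(3j)²=5/84 [(2 3 3; -1 3 -2)], sign=-1
⇒ 4πI² = 5/9
I = (-1)√(5/9/(4π)) = -0.21026104

-0.210261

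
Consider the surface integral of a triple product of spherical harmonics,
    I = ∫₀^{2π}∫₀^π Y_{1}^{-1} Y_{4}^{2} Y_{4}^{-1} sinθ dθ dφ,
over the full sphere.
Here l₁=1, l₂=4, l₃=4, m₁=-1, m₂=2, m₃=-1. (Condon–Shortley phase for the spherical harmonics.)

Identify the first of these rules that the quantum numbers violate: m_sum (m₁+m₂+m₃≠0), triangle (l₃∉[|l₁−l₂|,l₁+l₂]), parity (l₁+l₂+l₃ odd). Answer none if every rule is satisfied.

parity

m₁+m₂+m₃ = -1 + 2 − 1 = 0  ✓
triangle: |1−4|=3 ≤ l₃=4 ≤ 1+4=5  ✓
parity: l₁+l₂+l₃ = 9 is odd  ✗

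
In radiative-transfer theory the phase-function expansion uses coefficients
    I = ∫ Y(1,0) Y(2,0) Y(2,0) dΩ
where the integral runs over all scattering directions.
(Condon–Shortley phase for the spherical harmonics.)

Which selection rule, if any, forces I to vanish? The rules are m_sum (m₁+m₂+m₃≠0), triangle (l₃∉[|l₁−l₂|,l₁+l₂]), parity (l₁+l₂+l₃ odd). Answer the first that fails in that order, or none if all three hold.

azimuthal sum: 0 + 0 + 0 = 0  ✓
1 ≤ 2 ≤ 3 (triangle on l)  ✓
L = 1 + 2 + 2 = 5 (odd)  ✗

parity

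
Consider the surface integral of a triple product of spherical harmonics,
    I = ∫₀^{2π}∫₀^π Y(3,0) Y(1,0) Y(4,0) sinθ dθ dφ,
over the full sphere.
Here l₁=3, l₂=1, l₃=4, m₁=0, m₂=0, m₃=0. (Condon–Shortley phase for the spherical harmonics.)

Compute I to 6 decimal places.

0.246233

Rules hold: Σm=0, L=8 even, 2≤4≤4.
N = 7·3·9 = 189
Δ = 0!·6!·2!/9! = 1/252
Racah Σ t=0..0: t=0:+1/36 = 1/36
⇒ 3j(3 1 4; 0 0 0)² = 4/63, sgn +1
(m-triple is (0,0,0) — same symbol as above.)
4πI² = N·(3j₀)²·(3jₘ)² = 16/21
I = +1·√(0.761905/4π) = 0.24623252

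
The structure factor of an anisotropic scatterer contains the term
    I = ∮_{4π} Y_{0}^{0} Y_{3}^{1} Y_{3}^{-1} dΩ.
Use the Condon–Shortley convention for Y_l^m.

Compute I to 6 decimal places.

Rules hold: Σm=0, L=6 even, 3≤3≤3.
N = 1·7·7 = 49
Δ = 0!·0!·6!/7! = 1/7
Racah Σ t=0..0: t=0:+1/36 = 1/36
⇒ 3j(0 3 3; 0 0 0)² = 1/7, sgn -1
Racah Σ t=0..0: t=0:+1/48 = 1/48
⇒ 3j(0 3 3; 0 1 -1)² = 1/7, sgn +1
4πI² = N·(3j₀)²·(3jₘ)² = 1/1
I = -1·√(1/4π) = -0.28209479

-0.282095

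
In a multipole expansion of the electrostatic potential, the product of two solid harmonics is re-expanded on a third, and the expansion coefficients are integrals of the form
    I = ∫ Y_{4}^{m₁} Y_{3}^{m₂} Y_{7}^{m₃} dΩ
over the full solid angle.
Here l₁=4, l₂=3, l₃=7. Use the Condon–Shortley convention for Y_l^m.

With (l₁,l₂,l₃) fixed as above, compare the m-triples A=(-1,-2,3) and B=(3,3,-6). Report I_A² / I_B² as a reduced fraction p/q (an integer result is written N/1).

l's match ⇒ only the (l;m) 3-j factors differ between A and B.
A: triangle coeff Δ(4,3,7) = 1/45045; Σ_t [0,0]: t=0:+1/86400 = 1/86400; (3j)²=16/715 [(4 3 7; -1 -2 3)], sign=+1
B: triangle coeff Δ(4,3,7) = 1/45045; Σ_t [0,0]: t=0:+1/3628800 = 1/3628800; (3j)²=4/105 [(4 3 7; 3 3 -6)], sign=-1
I_A²/I_B² = (16/715)/(4/105) = 84/143

84/143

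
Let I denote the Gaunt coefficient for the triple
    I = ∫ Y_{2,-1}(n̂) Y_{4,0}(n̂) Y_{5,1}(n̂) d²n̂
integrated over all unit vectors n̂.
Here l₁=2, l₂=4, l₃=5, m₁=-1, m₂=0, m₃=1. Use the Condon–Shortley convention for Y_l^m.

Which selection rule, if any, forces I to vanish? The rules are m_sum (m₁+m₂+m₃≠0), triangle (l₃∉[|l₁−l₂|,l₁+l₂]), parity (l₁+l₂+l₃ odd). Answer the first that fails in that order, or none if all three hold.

azimuthal sum: -1 + 0 + 1 = 0  ✓
2 ≤ 5 ≤ 6 (triangle on l)  ✓
L = 2 + 4 + 5 = 11 (odd)  ✗

parity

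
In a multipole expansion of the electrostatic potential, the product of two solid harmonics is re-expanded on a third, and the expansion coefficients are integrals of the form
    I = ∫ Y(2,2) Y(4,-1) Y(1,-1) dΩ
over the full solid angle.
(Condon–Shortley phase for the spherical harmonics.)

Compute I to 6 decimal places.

0.000000

|2−4|≤1≤2+4 violated ⇒ I = 0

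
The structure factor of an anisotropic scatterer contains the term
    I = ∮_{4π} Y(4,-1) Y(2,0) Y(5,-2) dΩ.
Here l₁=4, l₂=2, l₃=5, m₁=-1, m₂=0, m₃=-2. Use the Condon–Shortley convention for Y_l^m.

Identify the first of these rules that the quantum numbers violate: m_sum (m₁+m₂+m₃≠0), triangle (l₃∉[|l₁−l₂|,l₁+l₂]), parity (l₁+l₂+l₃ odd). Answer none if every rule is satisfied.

m_sum

m₁+m₂+m₃ = -1 + 0 − 2 = -3  ✗
triangle: |4−2|=2 ≤ l₃=5 ≤ 4+2=6
parity: l₁+l₂+l₃ = 11 is odd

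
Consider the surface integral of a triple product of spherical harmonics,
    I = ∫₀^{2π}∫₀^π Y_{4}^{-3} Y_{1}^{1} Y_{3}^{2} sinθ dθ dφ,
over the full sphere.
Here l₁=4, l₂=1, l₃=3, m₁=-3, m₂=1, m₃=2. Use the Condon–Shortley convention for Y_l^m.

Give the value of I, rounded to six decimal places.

Rules hold: Σm=0, L=8 even, 3≤3≤5.
N = 9·3·7 = 189
Δ = 2!·6!·0!/9! = 1/252
Racah Σ t=1..1: t=1:−1/36 = -1/36
⇒ 3j(4 1 3; 0 0 0)² = 4/63, sgn +1
Racah Σ t=2..2: t=2:+1/240 = 1/240
⇒ 3j(4 1 3; -3 1 2)² = 1/12, sgn -1
4πI² = N·(3j₀)²·(3jₘ)² = 1/1
I = -1·√(1/4π) = -0.28209479

-0.282095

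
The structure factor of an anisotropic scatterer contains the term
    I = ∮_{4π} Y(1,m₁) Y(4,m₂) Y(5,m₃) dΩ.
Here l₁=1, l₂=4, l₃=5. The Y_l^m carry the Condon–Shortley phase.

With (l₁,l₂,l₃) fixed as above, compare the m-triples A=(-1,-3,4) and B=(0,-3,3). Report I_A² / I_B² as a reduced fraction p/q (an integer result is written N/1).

9/4

Same 1,4,5: normalisation and zero-m 3j drop out of the ratio.
A: Δ: 0! 2! 8! / 11! → 1/495; sum: t=0:+1/10080 = 1/10080; 3j²(1 4 5; -1 -3 4) = Δ·Π!·Σ² = 4/55  (sign -1)
B: Δ: 0! 2! 8! / 11! → 1/495; sum: t=0:+1/5040 = 1/5040; 3j²(1 4 5; 0 -3 3) = Δ·Π!·Σ² = 16/495  (sign +1)
I_A²/I_B² = (4/55)/(16/495) = 9/4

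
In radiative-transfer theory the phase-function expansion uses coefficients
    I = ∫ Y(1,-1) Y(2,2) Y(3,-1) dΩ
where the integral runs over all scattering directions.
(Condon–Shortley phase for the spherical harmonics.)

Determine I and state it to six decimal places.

Checks pass: Σm=0; 6 even; l₃=3∈[1,3].
(2·1+1)(2·2+1)(2·3+1) = 105
Δ: 0! 2! 4! / 7! → 1/105
sum: t=0:+1/4 = 1/4
3j²(1 2 3; 0 0 0) = Δ·Π!·Σ² = 3/35  (sign -1)
sum: t=0:+1/48 = 1/48
3j²(1 2 3; -1 2 -1) = Δ·Π!·Σ² = 1/105  (sign +1)
combine: 4πI² = 105·3/35·1/105 = 3/35
take √, sign -1: I = -0.08258890

-0.082589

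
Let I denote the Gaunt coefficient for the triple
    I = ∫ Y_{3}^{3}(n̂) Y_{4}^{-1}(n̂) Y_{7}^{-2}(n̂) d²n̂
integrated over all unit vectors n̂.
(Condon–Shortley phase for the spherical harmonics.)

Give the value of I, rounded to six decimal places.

0.061755

Checks pass: Σm=0; 14 even; l₃=7∈[1,7].
(2·3+1)(2·4+1)(2·7+1) = 945
Δ: 0! 6! 8! / 15! → 1/45045
sum: t=0:+1/20736 = 1/20736
3j²(3 4 7; 0 0 0) = Δ·Π!·Σ² = 35/1287  (sign -1)
sum: t=0:+1/518400 = 1/518400
3j²(3 4 7; 3 -1 -2) = Δ·Π!·Σ² = 4/2145  (sign -1)
combine: 4πI² = 945·35/1287·4/2145 = 980/20449
take √, sign +1: I = 0.06175499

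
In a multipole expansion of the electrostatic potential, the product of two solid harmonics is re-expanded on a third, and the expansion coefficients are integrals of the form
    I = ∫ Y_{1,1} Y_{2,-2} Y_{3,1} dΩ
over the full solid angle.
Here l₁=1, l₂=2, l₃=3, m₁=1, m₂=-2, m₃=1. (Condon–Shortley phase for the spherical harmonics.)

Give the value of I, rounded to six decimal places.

Rules hold: Σm=0, L=6 even, 1≤3≤3.
N = 3·5·7 = 105
Δ = 0!·2!·4!/7! = 1/105
Racah Σ t=0..0: t=0:+1/4 = 1/4
⇒ 3j(1 2 3; 0 0 0)² = 3/35, sgn -1
Racah Σ t=0..0: t=0:+1/48 = 1/48
⇒ 3j(1 2 3; 1 -2 1)² = 1/105, sgn +1
4πI² = N·(3j₀)²·(3jₘ)² = 3/35
I = -1·√(0.0857143/4π) = -0.08258890

-0.082589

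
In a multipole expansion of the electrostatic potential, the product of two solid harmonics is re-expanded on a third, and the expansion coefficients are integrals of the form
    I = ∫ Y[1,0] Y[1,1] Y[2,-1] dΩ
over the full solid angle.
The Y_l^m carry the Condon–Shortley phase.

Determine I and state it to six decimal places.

-0.218510

m-sum 0 ✓  L=4 even ✓  0≤2≤2 ✓
Π(2lᵢ+1) = 3×3×5 = 45
triangle coeff Δ(1,1,2) = 1/30
Σ_t [0,0]: t=0:+1/1 = 1/1
(3j)²=2/15 [(1 1 2; 0 0 0)], sign=+1
Σ_t [0,0]: t=0:+1/2 = 1/2
(3j)²=1/10 [(1 1 2; 0 1 -1)], sign=-1
⇒ 4πI² = 3/5
I = (-1)√(3/5/(4π)) = -0.21850969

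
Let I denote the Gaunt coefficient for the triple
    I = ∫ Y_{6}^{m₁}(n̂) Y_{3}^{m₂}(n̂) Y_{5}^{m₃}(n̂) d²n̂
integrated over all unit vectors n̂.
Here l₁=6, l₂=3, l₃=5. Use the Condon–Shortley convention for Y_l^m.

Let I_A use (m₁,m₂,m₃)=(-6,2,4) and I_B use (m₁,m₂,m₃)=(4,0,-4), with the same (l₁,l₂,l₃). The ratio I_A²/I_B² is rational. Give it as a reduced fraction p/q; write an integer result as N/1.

11/5

Same 6,3,5: normalisation and zero-m 3j drop out of the ratio.
A: Δ: 4! 8! 2! / 15! → 1/675675; sum: t=4:+1/967680 = 1/967680; 3j²(6 3 5; -6 2 4) = Δ·Π!·Σ² = 3/91  (sign -1)
B: Δ: 4! 8! 2! / 15! → 1/675675; sum: t=1:−1/60480 t=2:+1/161280 = -1/96768; 3j²(6 3 5; 4 0 -4) = Δ·Π!·Σ² = 15/1001  (sign +1)
I_A²/I_B² = (3/91)/(15/1001) = 11/5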